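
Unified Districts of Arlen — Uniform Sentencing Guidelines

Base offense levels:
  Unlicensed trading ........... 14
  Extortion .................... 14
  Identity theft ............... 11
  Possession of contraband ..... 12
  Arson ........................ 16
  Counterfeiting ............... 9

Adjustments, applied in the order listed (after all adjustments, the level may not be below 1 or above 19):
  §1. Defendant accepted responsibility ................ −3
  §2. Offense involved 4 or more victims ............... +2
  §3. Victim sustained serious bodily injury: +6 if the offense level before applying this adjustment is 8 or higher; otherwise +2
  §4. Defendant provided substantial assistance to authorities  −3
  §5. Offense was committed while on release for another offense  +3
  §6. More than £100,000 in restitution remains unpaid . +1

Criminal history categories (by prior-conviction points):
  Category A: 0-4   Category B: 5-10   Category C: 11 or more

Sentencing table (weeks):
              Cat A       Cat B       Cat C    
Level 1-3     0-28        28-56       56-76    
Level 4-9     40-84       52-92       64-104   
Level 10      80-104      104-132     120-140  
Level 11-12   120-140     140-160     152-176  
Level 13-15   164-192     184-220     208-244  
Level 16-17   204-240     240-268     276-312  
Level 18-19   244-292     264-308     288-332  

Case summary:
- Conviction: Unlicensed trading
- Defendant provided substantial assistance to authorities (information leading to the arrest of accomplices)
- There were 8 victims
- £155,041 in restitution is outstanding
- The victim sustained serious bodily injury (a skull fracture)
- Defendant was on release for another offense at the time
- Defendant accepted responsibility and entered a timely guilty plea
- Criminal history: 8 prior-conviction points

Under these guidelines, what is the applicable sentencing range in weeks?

264-308 weeks

Base offense level for unlicensed trading: 14.
§1 applies: 14 − 3 = 11.
§2 applies: 11 + 2 = 13.
§3 applies (level before this adjustment is 13 ≥ 8, so +6): 13 + 6 = 19.
§4 applies: 19 − 3 = 16.
§5 applies: 16 + 3 = 19.
§6 applies: 19 + 1 = 20.
Level 20 exceeds the maximum of 19; capped at 19.
Final offense level: 19.
Criminal history: 8 prior points → Category B (5-10).
Level 19 falls in the 18-19 band.
Grid: Level 18-19 × Category B = 264-308 weeks.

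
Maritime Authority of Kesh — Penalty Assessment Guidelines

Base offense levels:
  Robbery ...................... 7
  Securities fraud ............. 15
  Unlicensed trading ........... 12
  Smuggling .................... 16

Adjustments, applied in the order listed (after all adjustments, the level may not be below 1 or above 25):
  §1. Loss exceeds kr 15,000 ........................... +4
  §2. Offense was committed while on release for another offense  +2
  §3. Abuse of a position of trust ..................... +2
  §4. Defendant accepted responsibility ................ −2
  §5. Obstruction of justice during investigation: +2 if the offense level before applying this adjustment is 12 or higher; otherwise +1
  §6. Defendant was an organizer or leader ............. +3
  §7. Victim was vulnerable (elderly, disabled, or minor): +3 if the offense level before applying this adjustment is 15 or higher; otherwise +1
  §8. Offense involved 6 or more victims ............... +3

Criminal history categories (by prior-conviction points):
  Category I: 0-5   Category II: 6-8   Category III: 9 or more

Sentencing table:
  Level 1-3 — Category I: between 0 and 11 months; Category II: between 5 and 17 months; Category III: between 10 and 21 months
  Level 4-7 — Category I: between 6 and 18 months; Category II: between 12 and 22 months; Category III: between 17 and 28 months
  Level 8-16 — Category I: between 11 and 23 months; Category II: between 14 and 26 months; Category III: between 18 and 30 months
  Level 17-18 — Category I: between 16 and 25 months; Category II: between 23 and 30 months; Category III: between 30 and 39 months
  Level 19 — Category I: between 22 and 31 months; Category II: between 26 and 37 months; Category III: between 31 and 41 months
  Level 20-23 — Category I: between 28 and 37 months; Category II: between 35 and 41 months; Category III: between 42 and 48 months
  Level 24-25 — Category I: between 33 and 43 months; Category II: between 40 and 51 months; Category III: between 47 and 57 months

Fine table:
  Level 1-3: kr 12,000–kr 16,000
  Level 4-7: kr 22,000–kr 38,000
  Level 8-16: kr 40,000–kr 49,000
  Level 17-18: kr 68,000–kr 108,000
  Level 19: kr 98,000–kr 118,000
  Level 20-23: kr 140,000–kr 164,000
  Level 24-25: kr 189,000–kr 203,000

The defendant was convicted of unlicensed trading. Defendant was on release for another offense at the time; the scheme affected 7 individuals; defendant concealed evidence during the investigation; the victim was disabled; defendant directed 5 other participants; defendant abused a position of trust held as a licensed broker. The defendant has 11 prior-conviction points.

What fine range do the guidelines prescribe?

kr 189,000–kr 203,000

Base offense level for unlicensed trading: 12.
§2 applies: 12 + 2 = 14.
§3 applies: 14 + 2 = 16.
§5 applies (level before this adjustment is 16 ≥ 12, so +2): 16 + 2 = 18.
§6 applies: 18 + 3 = 21.
§7 applies (level before this adjustment is 21 ≥ 15, so +3): 21 + 3 = 24.
§8 applies: 24 + 3 = 27.
Level 27 exceeds the maximum of 25; capped at 25.
Final offense level: 25.
Level 25 falls in the 24-25 band.
Fine table: Level 24-25 → kr 189,000–kr 203,000.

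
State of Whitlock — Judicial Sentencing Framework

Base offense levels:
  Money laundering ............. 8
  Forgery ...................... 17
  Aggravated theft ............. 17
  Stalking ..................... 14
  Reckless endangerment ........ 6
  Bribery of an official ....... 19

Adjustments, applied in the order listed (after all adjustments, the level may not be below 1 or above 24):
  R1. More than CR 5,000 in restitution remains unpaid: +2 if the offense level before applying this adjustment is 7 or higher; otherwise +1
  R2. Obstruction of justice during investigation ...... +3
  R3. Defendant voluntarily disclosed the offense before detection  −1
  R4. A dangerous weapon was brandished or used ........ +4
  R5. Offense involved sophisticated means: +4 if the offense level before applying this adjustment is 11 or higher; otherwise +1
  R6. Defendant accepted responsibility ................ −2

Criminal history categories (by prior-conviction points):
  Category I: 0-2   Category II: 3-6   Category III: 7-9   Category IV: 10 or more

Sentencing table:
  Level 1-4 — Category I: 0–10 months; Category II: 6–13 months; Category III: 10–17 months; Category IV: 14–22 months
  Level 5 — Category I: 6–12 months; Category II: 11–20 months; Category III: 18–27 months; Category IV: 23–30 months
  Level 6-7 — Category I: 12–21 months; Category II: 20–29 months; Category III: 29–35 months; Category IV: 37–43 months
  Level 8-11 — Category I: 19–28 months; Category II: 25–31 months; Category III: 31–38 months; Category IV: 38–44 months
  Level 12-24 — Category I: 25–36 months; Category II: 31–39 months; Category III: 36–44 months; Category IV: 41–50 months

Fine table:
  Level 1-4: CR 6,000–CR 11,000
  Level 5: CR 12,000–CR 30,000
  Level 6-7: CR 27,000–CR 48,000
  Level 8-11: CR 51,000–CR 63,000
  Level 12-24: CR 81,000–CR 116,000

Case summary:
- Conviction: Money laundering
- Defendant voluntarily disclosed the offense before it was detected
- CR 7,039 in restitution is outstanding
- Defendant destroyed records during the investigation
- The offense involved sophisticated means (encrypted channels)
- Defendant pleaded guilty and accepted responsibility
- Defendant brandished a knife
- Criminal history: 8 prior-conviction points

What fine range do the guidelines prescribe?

CR 81,000–CR 116,000

Base offense level for money laundering: 8.
R1 applies (level before this adjustment is 8 ≥ 7, so +2): 8 + 2 = 10.
R2 applies: 10 + 3 = 13.
R3 applies: 13 − 1 = 12.
R4 applies: 12 + 4 = 16.
R5 applies (level before this adjustment is 16 ≥ 11, so +4): 16 + 4 = 20.
R6 applies: 20 − 2 = 18.
Final offense level: 18.
Level 18 falls in the 12-24 band.
Fine table: Level 12-24 → CR 81,000–CR 116,000.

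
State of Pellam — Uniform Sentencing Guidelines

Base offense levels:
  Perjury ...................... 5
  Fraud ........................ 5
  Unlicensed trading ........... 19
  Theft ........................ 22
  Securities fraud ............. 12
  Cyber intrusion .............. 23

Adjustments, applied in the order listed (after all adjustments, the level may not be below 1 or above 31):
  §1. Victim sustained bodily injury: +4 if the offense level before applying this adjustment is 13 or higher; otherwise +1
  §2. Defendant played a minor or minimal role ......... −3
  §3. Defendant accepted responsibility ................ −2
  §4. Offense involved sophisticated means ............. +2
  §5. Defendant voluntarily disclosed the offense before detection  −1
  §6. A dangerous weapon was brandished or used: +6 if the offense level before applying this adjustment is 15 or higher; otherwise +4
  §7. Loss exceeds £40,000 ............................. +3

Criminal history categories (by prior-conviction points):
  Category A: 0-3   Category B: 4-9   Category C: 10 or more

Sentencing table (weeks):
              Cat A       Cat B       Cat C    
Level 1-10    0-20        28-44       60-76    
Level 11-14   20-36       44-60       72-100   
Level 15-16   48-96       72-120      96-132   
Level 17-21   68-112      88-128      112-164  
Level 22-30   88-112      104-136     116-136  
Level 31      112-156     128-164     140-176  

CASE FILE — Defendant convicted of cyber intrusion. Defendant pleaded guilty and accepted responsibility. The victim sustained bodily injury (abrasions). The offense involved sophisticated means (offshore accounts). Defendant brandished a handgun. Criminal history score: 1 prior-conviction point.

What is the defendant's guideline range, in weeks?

Base offense level for cyber intrusion: 23.
§1 applies (level before this adjustment is 23 ≥ 13, so +4): 23 + 4 = 27.
§2 does not apply.
§3 applies: 27 − 2 = 25.
§4 applies: 25 + 2 = 27.
§6 applies (level before this adjustment is 27 ≥ 15, so +6): 27 + 6 = 33.
Level 33 exceeds the maximum of 31; capped at 31.
Final offense level: 31.
Criminal history: 1 prior point → Category A (0-3).
Level 31 falls in the 31 band.
Grid: Level 31 × Category A = 112-156 weeks.

112-156 weeks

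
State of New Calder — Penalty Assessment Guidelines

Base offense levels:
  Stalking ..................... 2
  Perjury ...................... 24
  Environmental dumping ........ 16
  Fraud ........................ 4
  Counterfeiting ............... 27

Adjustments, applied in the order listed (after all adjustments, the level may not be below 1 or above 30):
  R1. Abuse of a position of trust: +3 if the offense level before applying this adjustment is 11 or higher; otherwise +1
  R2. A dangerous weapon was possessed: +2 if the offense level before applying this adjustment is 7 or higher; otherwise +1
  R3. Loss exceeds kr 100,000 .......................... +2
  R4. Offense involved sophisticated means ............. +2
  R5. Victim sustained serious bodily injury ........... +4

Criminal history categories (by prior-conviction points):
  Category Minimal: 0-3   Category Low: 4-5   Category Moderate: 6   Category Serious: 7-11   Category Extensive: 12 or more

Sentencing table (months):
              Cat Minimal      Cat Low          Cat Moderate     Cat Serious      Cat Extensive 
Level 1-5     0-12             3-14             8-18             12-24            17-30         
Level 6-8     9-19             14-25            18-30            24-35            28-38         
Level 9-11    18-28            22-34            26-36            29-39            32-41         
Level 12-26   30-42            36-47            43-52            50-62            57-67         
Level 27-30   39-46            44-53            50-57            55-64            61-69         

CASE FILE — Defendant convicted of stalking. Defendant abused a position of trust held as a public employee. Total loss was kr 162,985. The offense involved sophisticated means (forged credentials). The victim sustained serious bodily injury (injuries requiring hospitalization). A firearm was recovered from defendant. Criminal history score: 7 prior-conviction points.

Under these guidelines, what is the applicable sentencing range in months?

50-62 months

Base offense level for stalking: 2.
R1 applies (level before this adjustment is 2 < 11, so +1): 2 + 1 = 3.
R2 applies (level before this adjustment is 3 < 7, so +1): 3 + 1 = 4.
R3 applies: 4 + 2 = 6.
R4 applies: 6 + 2 = 8.
R5 applies: 8 + 4 = 12.
Final offense level: 12.
Criminal history: 7 prior points → Category Serious (7-11).
Level 12 falls in the 12-26 band.
Grid: Level 12-26 × Category Serious = 50-62 months.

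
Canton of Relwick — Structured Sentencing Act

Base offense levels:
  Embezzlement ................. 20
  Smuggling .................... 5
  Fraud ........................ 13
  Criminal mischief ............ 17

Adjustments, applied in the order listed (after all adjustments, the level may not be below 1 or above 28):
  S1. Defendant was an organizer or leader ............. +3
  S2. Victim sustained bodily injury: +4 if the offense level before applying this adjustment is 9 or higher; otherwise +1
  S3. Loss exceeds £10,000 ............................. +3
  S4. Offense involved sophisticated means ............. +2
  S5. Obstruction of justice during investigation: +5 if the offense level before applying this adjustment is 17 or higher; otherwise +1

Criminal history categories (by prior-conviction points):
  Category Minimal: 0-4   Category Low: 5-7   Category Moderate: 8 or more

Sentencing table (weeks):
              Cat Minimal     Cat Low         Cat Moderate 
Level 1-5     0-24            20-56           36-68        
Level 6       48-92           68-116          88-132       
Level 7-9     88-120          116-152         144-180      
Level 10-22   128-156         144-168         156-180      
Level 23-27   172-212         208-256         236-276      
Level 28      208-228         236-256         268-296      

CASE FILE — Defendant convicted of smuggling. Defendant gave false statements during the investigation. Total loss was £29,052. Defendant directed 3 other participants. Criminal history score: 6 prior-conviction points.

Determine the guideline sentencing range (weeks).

144-168 weeks

Base offense level for smuggling: 5.
S1 applies: 5 + 3 = 8.
S3 applies: 8 + 3 = 11.
S5 applies (level before this adjustment is 11 < 17, so +1): 11 + 1 = 12.
Final offense level: 12.
Criminal history: 6 prior points → Category Low (5-7).
Level 12 falls in the 10-22 band.
Grid: Level 10-22 × Category Low = 144-168 weeks.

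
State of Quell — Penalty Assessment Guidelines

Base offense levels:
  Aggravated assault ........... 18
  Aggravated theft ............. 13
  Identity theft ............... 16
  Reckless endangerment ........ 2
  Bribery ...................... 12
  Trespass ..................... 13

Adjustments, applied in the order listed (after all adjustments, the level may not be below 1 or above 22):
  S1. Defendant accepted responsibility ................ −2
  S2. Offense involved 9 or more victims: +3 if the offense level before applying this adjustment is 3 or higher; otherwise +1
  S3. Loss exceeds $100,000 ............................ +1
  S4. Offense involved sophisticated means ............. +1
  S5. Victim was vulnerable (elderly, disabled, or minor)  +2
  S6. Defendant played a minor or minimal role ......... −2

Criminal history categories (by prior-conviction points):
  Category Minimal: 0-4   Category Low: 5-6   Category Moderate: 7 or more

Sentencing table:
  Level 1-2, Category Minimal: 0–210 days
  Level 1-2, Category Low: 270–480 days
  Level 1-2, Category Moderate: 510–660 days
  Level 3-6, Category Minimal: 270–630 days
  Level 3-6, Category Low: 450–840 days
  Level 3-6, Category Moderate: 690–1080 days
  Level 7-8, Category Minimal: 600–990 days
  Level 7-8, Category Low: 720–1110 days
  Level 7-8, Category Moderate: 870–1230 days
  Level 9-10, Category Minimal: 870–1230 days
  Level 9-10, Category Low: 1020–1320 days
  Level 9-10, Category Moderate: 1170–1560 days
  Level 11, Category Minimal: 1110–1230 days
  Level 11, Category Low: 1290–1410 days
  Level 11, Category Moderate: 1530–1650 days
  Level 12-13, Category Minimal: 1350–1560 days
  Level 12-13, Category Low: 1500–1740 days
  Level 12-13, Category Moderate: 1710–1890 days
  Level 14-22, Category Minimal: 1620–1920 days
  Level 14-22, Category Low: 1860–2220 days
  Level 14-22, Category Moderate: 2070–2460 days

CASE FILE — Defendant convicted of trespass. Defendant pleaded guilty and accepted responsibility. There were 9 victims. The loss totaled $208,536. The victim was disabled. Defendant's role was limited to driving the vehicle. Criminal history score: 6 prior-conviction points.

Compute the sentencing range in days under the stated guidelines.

1860-2220 days

Base offense level for trespass: 13.
S1 applies: 13 − 2 = 11.
S2 applies (level before this adjustment is 11 ≥ 3, so +3): 11 + 3 = 14.
S3 applies: 14 + 1 = 15.
S5 applies: 15 + 2 = 17.
S6 applies: 17 − 2 = 15.
Final offense level: 15.
Criminal history: 6 prior points → Category Low (5-6).
Level 15 falls in the 14-22 band.
Grid: Level 14-22 × Category Low = 1860-2220 days.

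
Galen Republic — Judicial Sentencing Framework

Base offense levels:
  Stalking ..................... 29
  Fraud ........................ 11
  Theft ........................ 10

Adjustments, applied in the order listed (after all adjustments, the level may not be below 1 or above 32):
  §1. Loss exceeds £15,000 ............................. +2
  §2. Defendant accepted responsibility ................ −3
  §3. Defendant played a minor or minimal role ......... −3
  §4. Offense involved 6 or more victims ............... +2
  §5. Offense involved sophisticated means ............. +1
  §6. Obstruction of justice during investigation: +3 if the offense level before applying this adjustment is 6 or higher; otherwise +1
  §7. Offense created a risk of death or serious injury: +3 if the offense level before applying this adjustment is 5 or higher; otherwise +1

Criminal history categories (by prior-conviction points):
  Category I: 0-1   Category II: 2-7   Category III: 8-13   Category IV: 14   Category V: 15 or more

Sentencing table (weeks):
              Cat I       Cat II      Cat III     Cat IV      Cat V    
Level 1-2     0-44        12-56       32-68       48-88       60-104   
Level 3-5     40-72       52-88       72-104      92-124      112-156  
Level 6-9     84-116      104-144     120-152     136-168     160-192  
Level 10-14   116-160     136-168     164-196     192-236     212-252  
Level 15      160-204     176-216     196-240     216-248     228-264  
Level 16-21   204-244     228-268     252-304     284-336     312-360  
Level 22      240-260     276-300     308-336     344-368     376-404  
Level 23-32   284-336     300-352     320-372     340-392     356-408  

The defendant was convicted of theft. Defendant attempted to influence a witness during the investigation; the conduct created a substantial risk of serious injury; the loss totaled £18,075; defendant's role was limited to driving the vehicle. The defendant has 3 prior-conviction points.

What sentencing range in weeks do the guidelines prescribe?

176-216 weeks

Base offense level for theft: 10.
§1 applies: 10 + 2 = 12.
§3 applies: 12 − 3 = 9.
§5 does not apply.
§6 applies (level before this adjustment is 9 ≥ 6, so +3): 9 + 3 = 12.
§7 applies (level before this adjustment is 12 ≥ 5, so +3): 12 + 3 = 15.
Final offense level: 15.
Criminal history: 3 prior points → Category II (2-7).
Level 15 falls in the 15 band.
Grid: Level 15 × Category II = 176-216 weeks.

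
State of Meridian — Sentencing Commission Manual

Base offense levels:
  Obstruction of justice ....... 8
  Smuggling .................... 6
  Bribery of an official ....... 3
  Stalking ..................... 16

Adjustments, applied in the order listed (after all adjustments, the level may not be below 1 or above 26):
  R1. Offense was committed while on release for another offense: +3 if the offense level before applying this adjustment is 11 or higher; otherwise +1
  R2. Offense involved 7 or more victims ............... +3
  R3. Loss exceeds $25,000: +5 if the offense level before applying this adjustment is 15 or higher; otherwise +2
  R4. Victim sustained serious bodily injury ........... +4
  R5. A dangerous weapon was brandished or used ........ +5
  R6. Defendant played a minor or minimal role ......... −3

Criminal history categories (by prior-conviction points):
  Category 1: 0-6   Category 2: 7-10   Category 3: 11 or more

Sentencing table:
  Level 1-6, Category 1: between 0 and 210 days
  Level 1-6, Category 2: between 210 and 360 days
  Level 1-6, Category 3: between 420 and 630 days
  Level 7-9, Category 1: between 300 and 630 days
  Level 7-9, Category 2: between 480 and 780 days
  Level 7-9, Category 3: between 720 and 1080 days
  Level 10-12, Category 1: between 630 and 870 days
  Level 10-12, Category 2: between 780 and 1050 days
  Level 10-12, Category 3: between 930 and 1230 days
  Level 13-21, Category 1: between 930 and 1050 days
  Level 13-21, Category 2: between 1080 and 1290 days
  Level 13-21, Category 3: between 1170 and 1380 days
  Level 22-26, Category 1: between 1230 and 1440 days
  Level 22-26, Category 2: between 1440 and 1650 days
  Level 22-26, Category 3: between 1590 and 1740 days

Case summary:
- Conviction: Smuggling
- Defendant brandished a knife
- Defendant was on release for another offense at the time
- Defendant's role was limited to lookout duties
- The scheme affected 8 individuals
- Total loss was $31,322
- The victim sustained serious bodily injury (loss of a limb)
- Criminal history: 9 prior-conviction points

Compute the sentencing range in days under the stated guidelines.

Base offense level for smuggling: 6.
R1 applies (level before this adjustment is 6 < 11, so +1): 6 + 1 = 7.
R2 applies: 7 + 3 = 10.
R3 applies (level before this adjustment is 10 < 15, so +2): 10 + 2 = 12.
R4 applies: 12 + 4 = 16.
R5 applies: 16 + 5 = 21.
R6 applies: 21 − 3 = 18.
Final offense level: 18.
Criminal history: 9 prior points → Category 2 (7-10).
Level 18 falls in the 13-21 band.
Grid: Level 13-21 × Category 2 = 1080-1290 days.

1080-1290 days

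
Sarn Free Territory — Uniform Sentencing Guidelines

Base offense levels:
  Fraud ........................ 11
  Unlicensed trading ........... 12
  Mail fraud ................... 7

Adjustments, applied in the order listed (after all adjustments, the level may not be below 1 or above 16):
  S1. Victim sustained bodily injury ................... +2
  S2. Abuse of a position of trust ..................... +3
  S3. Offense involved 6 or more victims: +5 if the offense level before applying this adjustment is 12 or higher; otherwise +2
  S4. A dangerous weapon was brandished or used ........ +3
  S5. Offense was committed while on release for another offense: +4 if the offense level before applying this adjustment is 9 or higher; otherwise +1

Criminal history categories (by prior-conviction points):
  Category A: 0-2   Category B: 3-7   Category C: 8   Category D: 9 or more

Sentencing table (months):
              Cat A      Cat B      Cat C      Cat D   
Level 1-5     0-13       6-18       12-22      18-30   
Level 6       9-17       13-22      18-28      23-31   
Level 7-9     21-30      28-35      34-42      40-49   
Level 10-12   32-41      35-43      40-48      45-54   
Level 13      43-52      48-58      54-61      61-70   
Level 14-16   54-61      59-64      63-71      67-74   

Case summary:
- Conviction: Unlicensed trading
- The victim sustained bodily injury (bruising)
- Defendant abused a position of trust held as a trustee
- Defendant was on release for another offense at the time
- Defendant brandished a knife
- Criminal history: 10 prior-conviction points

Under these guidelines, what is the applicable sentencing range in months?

67-74 months

Base offense level for unlicensed trading: 12.
S1 applies: 12 + 2 = 14.
S2 applies: 14 + 3 = 17.
S3 does not apply.
S4 applies: 17 + 3 = 20.
S5 applies (level before this adjustment is 20 ≥ 9, so +4): 20 + 4 = 24.
Level 24 exceeds the maximum of 16; capped at 16.
Final offense level: 16.
Criminal history: 10 prior points → Category D (9+).
Level 16 falls in the 14-16 band.
Grid: Level 14-16 × Category D = 67-74 months.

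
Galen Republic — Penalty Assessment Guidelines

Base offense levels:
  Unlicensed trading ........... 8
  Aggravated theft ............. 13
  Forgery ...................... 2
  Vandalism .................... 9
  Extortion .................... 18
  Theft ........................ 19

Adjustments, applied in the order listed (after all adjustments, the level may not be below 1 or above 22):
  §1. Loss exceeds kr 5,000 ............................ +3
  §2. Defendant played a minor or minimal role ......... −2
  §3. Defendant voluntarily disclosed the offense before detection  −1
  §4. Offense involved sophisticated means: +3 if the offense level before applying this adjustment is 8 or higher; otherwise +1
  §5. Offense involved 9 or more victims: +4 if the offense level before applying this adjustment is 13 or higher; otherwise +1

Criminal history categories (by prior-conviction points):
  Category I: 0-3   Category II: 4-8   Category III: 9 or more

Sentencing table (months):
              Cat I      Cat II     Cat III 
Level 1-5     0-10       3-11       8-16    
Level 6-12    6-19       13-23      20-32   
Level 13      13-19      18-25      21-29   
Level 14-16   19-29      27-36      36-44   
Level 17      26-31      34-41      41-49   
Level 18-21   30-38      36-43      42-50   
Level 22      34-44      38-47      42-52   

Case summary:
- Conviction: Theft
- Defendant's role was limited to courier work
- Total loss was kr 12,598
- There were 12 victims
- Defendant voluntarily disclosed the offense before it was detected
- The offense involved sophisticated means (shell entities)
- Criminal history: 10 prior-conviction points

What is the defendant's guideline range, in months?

42-52 months

Base offense level for theft: 19.
§1 applies: 19 + 3 = 22.
§2 applies: 22 − 2 = 20.
§3 applies: 20 − 1 = 19.
§4 applies (level before this adjustment is 19 ≥ 8, so +3): 19 + 3 = 22.
§5 applies (level before this adjustment is 22 ≥ 13, so +4): 22 + 4 = 26.
Level 26 exceeds the maximum of 22; capped at 22.
Final offense level: 22.
Criminal history: 10 prior points → Category III (9+).
Level 22 falls in the 22 band.
Grid: Level 22 × Category III = 42-52 months.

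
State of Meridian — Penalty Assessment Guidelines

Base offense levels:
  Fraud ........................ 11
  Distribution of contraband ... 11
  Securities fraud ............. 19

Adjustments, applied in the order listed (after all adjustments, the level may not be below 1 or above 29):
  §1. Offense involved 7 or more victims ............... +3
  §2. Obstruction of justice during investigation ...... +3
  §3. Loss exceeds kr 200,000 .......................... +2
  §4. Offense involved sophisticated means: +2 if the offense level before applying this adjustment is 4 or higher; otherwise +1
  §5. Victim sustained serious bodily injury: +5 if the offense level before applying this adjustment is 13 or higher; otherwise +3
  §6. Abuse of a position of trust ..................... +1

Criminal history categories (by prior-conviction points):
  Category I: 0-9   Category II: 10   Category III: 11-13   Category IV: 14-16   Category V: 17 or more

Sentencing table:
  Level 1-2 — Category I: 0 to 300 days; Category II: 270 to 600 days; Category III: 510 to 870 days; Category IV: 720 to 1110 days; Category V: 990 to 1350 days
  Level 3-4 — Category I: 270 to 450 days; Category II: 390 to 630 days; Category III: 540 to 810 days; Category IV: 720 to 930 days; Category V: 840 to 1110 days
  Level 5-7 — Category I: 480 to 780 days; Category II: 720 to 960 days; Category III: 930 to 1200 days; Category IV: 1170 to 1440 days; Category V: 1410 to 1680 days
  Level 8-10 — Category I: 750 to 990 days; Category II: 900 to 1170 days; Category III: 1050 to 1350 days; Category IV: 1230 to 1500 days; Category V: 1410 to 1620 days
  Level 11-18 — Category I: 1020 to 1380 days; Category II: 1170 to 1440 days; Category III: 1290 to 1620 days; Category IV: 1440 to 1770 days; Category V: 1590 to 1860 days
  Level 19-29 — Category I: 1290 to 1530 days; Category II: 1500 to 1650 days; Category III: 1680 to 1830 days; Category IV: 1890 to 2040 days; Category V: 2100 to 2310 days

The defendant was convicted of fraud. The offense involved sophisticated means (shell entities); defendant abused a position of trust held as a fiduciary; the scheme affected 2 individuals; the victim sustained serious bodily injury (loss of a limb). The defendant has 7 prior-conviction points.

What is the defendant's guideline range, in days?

Base offense level for fraud: 11.
§4 applies (level before this adjustment is 11 ≥ 4, so +2): 11 + 2 = 13.
§5 applies (level before this adjustment is 13 ≥ 13, so +5): 13 + 5 = 18.
§6 applies: 18 + 1 = 19.
Final offense level: 19.
Criminal history: 7 prior points → Category I (0-9).
Level 19 falls in the 19-29 band.
Grid: Level 19-29 × Category I = 1290-1530 days.

1290-1530 days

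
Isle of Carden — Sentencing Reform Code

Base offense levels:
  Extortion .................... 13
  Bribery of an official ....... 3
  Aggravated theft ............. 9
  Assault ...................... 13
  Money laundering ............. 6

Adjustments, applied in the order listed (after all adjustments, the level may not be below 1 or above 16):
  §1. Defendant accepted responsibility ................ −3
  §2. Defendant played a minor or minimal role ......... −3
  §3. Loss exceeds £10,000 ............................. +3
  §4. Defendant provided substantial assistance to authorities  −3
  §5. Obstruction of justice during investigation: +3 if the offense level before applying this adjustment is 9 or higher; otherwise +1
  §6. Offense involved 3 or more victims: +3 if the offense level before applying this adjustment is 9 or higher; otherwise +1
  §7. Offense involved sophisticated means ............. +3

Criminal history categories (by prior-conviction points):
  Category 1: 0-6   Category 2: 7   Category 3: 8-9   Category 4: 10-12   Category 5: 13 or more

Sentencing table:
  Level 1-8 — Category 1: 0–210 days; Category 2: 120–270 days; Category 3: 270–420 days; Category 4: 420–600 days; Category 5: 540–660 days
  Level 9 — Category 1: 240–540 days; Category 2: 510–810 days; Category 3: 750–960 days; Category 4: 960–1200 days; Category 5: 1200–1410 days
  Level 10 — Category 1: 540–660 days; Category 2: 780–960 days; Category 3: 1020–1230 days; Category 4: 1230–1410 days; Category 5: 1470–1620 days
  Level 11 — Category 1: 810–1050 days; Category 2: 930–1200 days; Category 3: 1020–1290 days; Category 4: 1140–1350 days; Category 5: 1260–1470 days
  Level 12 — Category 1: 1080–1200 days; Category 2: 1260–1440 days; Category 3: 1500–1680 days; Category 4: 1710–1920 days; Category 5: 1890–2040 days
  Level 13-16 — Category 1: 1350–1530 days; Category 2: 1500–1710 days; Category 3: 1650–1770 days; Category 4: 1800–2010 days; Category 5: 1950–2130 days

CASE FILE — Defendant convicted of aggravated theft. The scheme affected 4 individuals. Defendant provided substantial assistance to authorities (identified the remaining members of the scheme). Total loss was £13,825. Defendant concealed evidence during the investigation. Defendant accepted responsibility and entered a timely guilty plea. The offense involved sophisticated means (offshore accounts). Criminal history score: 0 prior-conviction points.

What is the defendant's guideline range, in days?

810-1050 days

Base offense level for aggravated theft: 9.
§1 applies: 9 − 3 = 6.
§2 does not apply.
§3 applies: 6 + 3 = 9.
§4 applies: 9 − 3 = 6.
§5 applies (level before this adjustment is 6 < 9, so +1): 6 + 1 = 7.
§6 applies (level before this adjustment is 7 < 9, so +1): 7 + 1 = 8.
§7 applies: 8 + 3 = 11.
Final offense level: 11.
Criminal history: 0 prior points → Category 1 (0-6).
Level 11 falls in the 11 band.
Grid: Level 11 × Category 1 = 810-1050 days.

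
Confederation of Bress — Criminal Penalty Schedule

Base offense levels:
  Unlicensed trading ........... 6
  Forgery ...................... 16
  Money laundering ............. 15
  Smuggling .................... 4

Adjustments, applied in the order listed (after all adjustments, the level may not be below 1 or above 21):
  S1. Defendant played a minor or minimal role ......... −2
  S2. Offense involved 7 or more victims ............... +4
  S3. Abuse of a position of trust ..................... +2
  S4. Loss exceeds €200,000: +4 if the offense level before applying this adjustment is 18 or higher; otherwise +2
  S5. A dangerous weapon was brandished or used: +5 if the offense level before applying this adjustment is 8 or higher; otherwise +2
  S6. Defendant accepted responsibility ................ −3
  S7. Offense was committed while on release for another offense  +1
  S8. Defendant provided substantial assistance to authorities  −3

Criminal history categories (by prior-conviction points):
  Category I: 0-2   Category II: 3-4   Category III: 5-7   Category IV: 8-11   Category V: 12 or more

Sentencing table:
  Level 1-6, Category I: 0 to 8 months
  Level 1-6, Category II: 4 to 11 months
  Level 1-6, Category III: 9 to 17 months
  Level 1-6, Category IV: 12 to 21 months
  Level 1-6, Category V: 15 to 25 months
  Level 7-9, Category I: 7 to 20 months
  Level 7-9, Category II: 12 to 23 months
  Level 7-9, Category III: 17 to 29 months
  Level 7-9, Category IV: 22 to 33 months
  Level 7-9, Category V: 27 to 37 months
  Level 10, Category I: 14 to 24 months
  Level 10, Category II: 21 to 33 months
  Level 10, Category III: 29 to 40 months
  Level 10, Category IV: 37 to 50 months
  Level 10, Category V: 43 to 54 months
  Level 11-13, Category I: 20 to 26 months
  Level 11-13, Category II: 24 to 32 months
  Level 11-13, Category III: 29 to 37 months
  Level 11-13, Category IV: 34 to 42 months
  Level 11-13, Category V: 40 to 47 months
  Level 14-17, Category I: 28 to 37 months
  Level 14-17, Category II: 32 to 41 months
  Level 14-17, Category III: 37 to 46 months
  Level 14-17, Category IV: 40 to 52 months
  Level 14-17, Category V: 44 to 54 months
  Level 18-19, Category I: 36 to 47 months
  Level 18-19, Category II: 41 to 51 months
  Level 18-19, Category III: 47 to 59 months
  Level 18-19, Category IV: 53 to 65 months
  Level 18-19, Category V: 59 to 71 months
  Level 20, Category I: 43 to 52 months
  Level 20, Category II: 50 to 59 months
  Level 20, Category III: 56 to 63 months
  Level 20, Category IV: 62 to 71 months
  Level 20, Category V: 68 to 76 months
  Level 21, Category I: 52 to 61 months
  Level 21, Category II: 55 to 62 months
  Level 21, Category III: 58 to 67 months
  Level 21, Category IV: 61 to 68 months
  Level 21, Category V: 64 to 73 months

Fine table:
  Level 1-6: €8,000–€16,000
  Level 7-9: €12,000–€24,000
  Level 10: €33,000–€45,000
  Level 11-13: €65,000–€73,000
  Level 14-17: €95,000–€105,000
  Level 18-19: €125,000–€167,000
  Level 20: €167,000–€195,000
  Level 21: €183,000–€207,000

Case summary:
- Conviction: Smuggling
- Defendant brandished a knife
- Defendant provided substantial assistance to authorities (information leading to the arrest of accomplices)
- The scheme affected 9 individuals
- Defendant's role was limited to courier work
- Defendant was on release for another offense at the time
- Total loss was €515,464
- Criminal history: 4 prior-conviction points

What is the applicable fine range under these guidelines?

€65,000–€73,000

Base offense level for smuggling: 4.
S1 applies: 4 − 2 = 2.
S2 applies: 2 + 4 = 6.
S4 applies (level before this adjustment is 6 < 18, so +2): 6 + 2 = 8.
S5 applies (level before this adjustment is 8 ≥ 8, so +5): 8 + 5 = 13.
S6 does not apply.
S7 applies: 13 + 1 = 14.
S8 applies: 14 − 3 = 11.
Final offense level: 11.
Level 11 falls in the 11-13 band.
Fine table: Level 11-13 → €65,000–€73,000.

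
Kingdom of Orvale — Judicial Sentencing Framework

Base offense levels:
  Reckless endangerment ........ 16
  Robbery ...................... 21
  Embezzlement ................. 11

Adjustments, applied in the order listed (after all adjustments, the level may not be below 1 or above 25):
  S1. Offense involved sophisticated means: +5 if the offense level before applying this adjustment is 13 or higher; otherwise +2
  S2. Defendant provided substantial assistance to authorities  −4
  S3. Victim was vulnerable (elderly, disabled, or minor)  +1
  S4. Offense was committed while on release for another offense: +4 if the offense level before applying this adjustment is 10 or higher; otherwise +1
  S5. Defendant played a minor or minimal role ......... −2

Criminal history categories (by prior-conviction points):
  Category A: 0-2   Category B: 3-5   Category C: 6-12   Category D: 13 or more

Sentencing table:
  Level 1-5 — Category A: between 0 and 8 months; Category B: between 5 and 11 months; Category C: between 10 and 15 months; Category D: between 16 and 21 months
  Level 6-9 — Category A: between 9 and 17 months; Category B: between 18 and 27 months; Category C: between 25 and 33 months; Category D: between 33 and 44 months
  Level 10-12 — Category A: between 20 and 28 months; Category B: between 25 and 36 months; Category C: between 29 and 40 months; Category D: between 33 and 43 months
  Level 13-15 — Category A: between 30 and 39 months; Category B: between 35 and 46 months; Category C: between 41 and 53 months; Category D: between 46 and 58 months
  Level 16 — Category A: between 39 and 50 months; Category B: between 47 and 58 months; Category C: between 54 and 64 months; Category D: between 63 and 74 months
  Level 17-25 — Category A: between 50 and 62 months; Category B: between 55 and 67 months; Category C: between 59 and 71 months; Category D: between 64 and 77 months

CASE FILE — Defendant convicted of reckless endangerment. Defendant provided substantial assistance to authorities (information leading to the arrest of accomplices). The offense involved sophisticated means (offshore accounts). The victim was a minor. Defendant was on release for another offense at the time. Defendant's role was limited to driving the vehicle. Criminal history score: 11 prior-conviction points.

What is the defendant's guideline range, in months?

59-71 months

Base offense level for reckless endangerment: 16.
S1 applies (level before this adjustment is 16 ≥ 13, so +5): 16 + 5 = 21.
S2 applies: 21 − 4 = 17.
S3 applies: 17 + 1 = 18.
S4 applies (level before this adjustment is 18 ≥ 10, so +4): 18 + 4 = 22.
S5 applies: 22 − 2 = 20.
Final offense level: 20.
Criminal history: 11 prior points → Category C (6-12).
Level 20 falls in the 17-25 band.
Grid: Level 17-25 × Category C = 59-71 months.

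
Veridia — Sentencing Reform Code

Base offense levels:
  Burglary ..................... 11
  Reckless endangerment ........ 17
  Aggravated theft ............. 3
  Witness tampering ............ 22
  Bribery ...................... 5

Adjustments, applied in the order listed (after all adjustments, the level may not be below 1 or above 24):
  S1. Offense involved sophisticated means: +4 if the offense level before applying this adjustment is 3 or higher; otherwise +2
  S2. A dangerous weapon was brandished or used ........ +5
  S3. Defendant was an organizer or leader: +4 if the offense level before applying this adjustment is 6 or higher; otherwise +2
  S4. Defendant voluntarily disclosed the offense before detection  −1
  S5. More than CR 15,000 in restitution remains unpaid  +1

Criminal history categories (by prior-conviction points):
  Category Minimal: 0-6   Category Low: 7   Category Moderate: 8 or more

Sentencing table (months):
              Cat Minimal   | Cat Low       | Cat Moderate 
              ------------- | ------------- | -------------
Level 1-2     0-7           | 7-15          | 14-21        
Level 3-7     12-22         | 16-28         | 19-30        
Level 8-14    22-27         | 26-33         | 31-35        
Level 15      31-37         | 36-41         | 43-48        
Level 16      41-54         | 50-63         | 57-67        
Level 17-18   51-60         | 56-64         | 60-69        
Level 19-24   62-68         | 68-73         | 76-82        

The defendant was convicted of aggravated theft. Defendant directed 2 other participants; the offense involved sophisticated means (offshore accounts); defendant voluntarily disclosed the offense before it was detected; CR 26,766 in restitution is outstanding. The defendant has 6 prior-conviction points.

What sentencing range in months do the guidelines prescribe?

Base offense level for aggravated theft: 3.
S1 applies (level before this adjustment is 3 ≥ 3, so +4): 3 + 4 = 7.
S3 applies (level before this adjustment is 7 ≥ 6, so +4): 7 + 4 = 11.
S4 applies: 11 − 1 = 10.
S5 applies: 10 + 1 = 11.
Final offense level: 11.
Criminal history: 6 prior points → Category Minimal (0-6).
Level 11 falls in the 8-14 band.
Grid: Level 8-14 × Category Minimal = 22-27 months.

22-27 months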